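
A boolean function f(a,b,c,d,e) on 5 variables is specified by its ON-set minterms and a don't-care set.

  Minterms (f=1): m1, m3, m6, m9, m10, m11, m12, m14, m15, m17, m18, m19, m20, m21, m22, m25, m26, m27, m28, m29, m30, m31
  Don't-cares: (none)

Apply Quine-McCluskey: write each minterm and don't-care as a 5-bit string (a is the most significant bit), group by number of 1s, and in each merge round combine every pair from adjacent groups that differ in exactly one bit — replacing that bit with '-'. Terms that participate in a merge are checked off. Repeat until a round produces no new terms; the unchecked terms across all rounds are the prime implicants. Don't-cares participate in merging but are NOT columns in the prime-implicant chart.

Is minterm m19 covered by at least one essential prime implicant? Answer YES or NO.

YES

Round 0: 00001✓ 00011✓ 00110✓ 01001✓ 01010✓ 01011✓ 01100✓ 01110✓ 01111✓ 10001✓ 10010✓ 10011✓ 10100✓ 10101✓ 10110✓ 11001✓ 11010✓ 11011✓ 11100✓ 11101✓ 11110✓ 11111✓
Round 1: -0001✓ -0011✓ -0110✓ -1001✓ -1010✓ -1011✓ -1100✓ -1110✓ -1111✓ 0-001✓ 0-011✓ 0-110✓ 000-1✓ 01-10✓ 01-11✓ 010-1✓ 0101-✓ 011-0✓ 0111-✓ 1-001✓ 1-010✓ 1-011✓ 1-100✓ 1-101✓ 1-110✓ 10-01✓ 10-10✓ 100-1✓ 1001-✓ 101-0✓ 1010-✓ 11-01✓ 11-10✓ 11-11✓ 110-1✓ 1101-✓ 111-0✓ 111-1✓ 1110-✓ 1111-✓
Round 2: --001✓ --011✓ --110 -00-1✓ -1-10✓ -1-11✓ -10-1✓ -101-✓ -11-0 -111-✓ 0-0-1✓ 01-1-✓ 1--01 1--10 1-0-1✓ 1-01- 1-1-0 1-10- 11--1 11-1-✓ 111--
Round 3: --0-1 -1-1-
PIs = {--0-1, --110, -1-1-, -11-0, 1--01, 1--10, 1-01-, 1-1-0, 1-10-, 11--1, 111--}
Coverage chart:
  m1: --0-1 ←essential
  m3: --0-1 ←essential
  m6: --110 ←essential
  m9: --0-1 ←essential
  m10: -1-1- ←essential
  m11: --0-1,-1-1-
  m12: -11-0 ←essential
  m14: --110,-1-1-,-11-0
  m15: -1-1- ←essential
  m17: --0-1,1--01
  m18: 1--10,1-01-
  m19: --0-1,1-01-
  m20: 1-1-0,1-10-
  m21: 1--01,1-10-
  m22: --110,1--10,1-1-0
  m25: --0-1,1--01,11--1
  m26: -1-1-,1--10,1-01-
  m27: --0-1,-1-1-,1-01-,11--1
  m28: -11-0,1-1-0,1-10-,111--
  m29: 1--01,1-10-,11--1,111--
  m30: --110,-1-1-,-11-0,1--10,1-1-0,111--
  m31: -1-1-,11--1,111--
Essential: --0-1, --110, -1-1-, -11-0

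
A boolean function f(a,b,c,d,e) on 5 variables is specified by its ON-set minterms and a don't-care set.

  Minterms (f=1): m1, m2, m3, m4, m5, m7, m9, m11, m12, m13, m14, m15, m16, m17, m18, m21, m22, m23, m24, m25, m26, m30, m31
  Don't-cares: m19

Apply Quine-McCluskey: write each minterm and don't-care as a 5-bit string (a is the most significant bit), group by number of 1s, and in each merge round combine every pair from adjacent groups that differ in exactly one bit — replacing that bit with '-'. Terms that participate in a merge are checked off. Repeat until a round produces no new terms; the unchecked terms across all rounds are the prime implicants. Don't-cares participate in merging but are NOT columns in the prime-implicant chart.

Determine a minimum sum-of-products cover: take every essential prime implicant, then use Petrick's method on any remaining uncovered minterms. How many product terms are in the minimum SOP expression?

7

Round 0: 00001✓ 00010✓ 00011✓ 00100✓ 00101✓ 00111✓ 01001✓ 01011✓ 01100✓ 01101✓ 01110✓ 01111✓ 10000✓ 10001✓ 10010✓ 10011✓ 10101✓ 10110✓ 10111✓ 11000✓ 11001✓ 11010✓ 11110✓ 11111✓
Round 1: -0001✓ -0010✓ -0011✓ -0101✓ -0111✓ -1001✓ -1110✓ -1111✓ 0-001✓ 0-011✓ 0-100✓ 0-101✓ 0-111✓ 00-01✓ 00-11✓ 000-1✓ 0001-✓ 001-1✓ 0010-✓ 01-01✓ 01-11✓ 010-1✓ 011-0✓ 011-1✓ 0110-✓ 0111-✓ 1-000✓ 1-001✓ 1-010✓ 1-110✓ 1-111✓ 10-01✓ 10-10✓ 10-11✓ 100-0✓ 100-1✓ 1000-✓ 1001-✓ 101-1✓ 1011-✓ 11-10✓ 110-0✓ 1100-✓ 1111-✓
Round 2: --001 --111 -0-01✓ -0-11✓ -00-1✓ -001- -01-1✓ -111- 0--01✓ 0--11✓ 0-0-1✓ 0-1-1✓ 0-10- 00--1✓ 01--1✓ 011-- 1--10 1-0-0 1-00- 1-11- 10--1✓ 10-1- 100--
Round 3: -0--1 0---1
PIs = {--001, --111, -0--1, -001-, -111-, 0---1, 0-10-, 011--, 1--10, 1-0-0, 1-00-, 1-11-, 10-1-, 100--}
Coverage chart:
  m1: --001,-0--1,0---1
  m2: -001- ←essential
  m3: -0--1,-001-,0---1
  m4: 0-10- ←essential
  m5: -0--1,0---1,0-10-
  m7: --111,-0--1,0---1
  m9: --001,0---1
  m11: 0---1 ←essential
  m12: 0-10-,011--
  m13: 0---1,0-10-,011--
  m14: -111-,011--
  m15: --111,-111-,0---1,011--
  m16: 1-0-0,1-00-,100--
  m17: --001,-0--1,1-00-,100--
  m18: -001-,1--10,1-0-0,10-1-,100--
  m21: -0--1 ←essential
  m22: 1--10,1-11-,10-1-
  m23: --111,-0--1,1-11-,10-1-
  m24: 1-0-0,1-00-
  m25: --001,1-00-
  m26: 1--10,1-0-0
  m30: -111-,1--10,1-11-
  m31: --111,-111-,1-11-
Essential: -0--1, -001-, 0---1, 0-10-
Petrick residual → -111-, 1--10, 1-00-
Min cover (7 terms): b'e + b'c'd + bcd + a'e + a'cd' + ade' + ac'd'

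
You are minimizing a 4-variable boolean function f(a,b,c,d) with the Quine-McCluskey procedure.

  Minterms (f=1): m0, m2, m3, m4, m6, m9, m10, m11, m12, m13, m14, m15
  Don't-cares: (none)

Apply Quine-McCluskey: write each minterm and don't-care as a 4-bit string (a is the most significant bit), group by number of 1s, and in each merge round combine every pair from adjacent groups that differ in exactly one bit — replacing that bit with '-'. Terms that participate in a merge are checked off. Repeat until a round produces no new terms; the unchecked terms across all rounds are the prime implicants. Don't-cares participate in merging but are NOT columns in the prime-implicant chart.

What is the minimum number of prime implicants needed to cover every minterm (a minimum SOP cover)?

4

size-2^0 implicants → 0000(✓)  0010(✓)  0011(✓)  0100(✓)  0110(✓)  1001(✓)  1010(✓)  1011(✓)  1100(✓)  1101(✓)  1110(✓)  1111(✓)
size-2^1 implicants → -010(✓)  -011(✓)  -100(✓)  -110(✓)  0-00(✓)  0-10(✓)  00-0(✓)  001-(✓)  01-0(✓)  1-01(✓)  1-10(✓)  1-11(✓)  10-1(✓)  101-(✓)  11-0(✓)  11-1(✓)  110-(✓)  111-(✓)
size-2^2 implicants → --10  -01-  -1-0  0--0  1--1  1-1-  11--
Unchecked terms (primes): --10, -01-, -1-0, 0--0, 1--1, 1-1-, 11--
Minterm coverage:
  m0 ⊆ 0--0 [E]
  m2 ⊆ --10,-01-,0--0
  m3 ⊆ -01- [E]
  m4 ⊆ -1-0,0--0
  m6 ⊆ --10,-1-0,0--0
  m9 ⊆ 1--1 [E]
  m10 ⊆ --10,-01-,1-1-
  m11 ⊆ -01-,1--1,1-1-
  m12 ⊆ -1-0,11--
  m13 ⊆ 1--1,11--
  m14 ⊆ --10,-1-0,1-1-,11--
  m15 ⊆ 1--1,1-1-,11--
E = {-01-, 0--0, 1--1}
Petrick residual → -1-0
Cover = b'c + bd' + a'd' + ad  |cover|=4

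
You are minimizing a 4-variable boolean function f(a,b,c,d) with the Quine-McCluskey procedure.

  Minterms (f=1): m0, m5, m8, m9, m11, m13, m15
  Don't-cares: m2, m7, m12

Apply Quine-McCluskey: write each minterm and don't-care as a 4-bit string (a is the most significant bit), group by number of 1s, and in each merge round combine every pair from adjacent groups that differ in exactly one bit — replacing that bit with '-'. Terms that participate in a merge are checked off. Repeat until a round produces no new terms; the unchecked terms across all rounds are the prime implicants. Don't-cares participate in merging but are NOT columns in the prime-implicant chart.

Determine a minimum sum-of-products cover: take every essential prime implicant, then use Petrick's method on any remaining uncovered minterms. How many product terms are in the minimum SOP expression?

size-2^0 implicants → 0000(✓)  0010(✓)  0101(✓)  0111(✓)  1000(✓)  1001(✓)  1011(✓)  1100(✓)  1101(✓)  1111(✓)
size-2^1 implicants → -000  -101(✓)  -111(✓)  00-0  01-1(✓)  1-00(✓)  1-01(✓)  1-11(✓)  10-1(✓)  100-(✓)  11-1(✓)  110-(✓)
size-2^2 implicants → -1-1  1--1  1-0-
Unchecked terms (primes): -000, -1-1, 00-0, 1--1, 1-0-
Minterm coverage:
  m0 ⊆ -000,00-0
  m5 ⊆ -1-1 [E]
  m8 ⊆ -000,1-0-
  m9 ⊆ 1--1,1-0-
  m11 ⊆ 1--1 [E]
  m13 ⊆ -1-1,1--1,1-0-
  m15 ⊆ -1-1,1--1
E = {-1-1, 1--1}
Petrick residual → -000
Cover = b'c'd' + bd + ad  |cover|=3

3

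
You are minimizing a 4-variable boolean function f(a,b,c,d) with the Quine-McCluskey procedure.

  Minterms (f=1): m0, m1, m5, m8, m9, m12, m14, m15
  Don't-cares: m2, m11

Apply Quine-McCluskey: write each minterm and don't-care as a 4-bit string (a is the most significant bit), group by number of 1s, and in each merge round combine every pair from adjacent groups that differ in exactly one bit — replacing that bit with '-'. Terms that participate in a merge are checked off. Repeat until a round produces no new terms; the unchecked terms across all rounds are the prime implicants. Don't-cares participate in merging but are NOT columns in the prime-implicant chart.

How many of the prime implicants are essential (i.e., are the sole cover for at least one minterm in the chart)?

size-2^0 implicants → 0000(✓)  0001(✓)  0010(✓)  0101(✓)  1000(✓)  1001(✓)  1011(✓)  1100(✓)  1110(✓)  1111(✓)
size-2^1 implicants → -000(✓)  -001(✓)  0-01  00-0  000-(✓)  1-00  1-11  10-1  100-(✓)  11-0  111-
size-2^2 implicants → -00-
Unchecked terms (primes): -00-, 0-01, 00-0, 1-00, 1-11, 10-1, 11-0, 111-
Minterm coverage:
  m0 ⊆ -00-,00-0
  m1 ⊆ -00-,0-01
  m5 ⊆ 0-01 [E]
  m8 ⊆ -00-,1-00
  m9 ⊆ -00-,10-1
  m12 ⊆ 1-00,11-0
  m14 ⊆ 11-0,111-
  m15 ⊆ 1-11,111-
E = {0-01}

1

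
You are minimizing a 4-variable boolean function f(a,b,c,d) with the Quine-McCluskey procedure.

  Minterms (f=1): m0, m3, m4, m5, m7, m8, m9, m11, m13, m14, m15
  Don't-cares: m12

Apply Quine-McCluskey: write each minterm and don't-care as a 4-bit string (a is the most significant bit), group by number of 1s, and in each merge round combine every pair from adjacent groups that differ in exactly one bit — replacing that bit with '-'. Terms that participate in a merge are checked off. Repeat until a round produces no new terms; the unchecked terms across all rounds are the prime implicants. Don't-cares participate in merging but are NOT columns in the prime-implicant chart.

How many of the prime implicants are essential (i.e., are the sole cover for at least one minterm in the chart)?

3

Round 0: 0000✓ 0011✓ 0100✓ 0101✓ 0111✓ 1000✓ 1001✓ 1011✓ 1100✓ 1101✓ 1110✓ 1111✓
Round 1: -000✓ -011✓ -100✓ -101✓ -111✓ 0-00✓ 0-11✓ 01-1✓ 010-✓ 1-00✓ 1-01✓ 1-11✓ 10-1✓ 100-✓ 11-0✓ 11-1✓ 110-✓ 111-✓
Round 2: --00 --11 -1-1 -10- 1--1 1-0- 11--
PIs = {--00, --11, -1-1, -10-, 1--1, 1-0-, 11--}
Coverage chart:
  m0: --00 ←essential
  m3: --11 ←essential
  m4: --00,-10-
  m5: -1-1,-10-
  m7: --11,-1-1
  m8: --00,1-0-
  m9: 1--1,1-0-
  m11: --11,1--1
  m13: -1-1,-10-,1--1,1-0-,11--
  m14: 11-- ←essential
  m15: --11,-1-1,1--1,11--
Essential: --00, --11, 11--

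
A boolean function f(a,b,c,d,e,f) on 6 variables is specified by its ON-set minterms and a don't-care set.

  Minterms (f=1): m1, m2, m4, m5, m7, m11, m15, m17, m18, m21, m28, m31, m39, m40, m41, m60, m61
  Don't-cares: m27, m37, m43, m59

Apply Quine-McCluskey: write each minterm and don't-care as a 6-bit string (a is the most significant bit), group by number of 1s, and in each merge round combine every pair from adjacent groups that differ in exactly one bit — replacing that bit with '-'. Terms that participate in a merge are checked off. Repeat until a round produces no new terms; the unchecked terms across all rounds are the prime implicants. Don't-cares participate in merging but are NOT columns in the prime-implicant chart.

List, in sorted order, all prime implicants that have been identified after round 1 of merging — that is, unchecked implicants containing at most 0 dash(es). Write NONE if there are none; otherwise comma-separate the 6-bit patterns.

[col 0] 000001*, 000010*, 000100*, 000101*, 000111*, 001011*, 001111*, 010001*, 010010*, 010101*, 011011*, 011100*, 011111*, 100101*, 100111*, 101000*, 101001*, 101011*, 111011*, 111100*, 111101*
[col 1] -00101*, -00111*, -01011*, -11011*, -11100, 0-0001*, 0-0010, 0-0101*, 0-1011*, 0-1111*, 00-111, 000-01*, 0001-1*, 00010-, 001-11*, 010-01*, 011-11*, 1-1011*, 1001-1*, 1010-1, 10100-, 11110-
[col 2] --1011, -001-1, 0-0-01, 0-1-11
Prime implicants: --1011, -001-1, -11100, 0-0-01, 0-0010, 0-1-11, 00-111, 00010-, 1010-1, 10100-, 11110-

NONE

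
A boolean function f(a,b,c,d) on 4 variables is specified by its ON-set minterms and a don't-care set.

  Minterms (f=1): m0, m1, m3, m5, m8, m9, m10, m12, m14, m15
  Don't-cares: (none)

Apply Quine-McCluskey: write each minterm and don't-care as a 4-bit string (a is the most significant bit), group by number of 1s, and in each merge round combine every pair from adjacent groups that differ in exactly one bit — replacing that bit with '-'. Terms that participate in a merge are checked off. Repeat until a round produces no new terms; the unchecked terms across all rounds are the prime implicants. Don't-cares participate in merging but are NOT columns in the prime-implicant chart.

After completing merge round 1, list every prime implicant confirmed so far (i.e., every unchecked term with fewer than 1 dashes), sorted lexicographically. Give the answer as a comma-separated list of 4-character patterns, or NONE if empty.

NONE

Round 0: 0000✓ 0001✓ 0011✓ 0101✓ 1000✓ 1001✓ 1010✓ 1100✓ 1110✓ 1111✓
Round 1: -000✓ -001✓ 0-01 00-1 000-✓ 1-00✓ 1-10✓ 10-0✓ 100-✓ 11-0✓ 111-
Round 2: -00- 1--0
PIs = {-00-, 0-01, 00-1, 1--0, 111-}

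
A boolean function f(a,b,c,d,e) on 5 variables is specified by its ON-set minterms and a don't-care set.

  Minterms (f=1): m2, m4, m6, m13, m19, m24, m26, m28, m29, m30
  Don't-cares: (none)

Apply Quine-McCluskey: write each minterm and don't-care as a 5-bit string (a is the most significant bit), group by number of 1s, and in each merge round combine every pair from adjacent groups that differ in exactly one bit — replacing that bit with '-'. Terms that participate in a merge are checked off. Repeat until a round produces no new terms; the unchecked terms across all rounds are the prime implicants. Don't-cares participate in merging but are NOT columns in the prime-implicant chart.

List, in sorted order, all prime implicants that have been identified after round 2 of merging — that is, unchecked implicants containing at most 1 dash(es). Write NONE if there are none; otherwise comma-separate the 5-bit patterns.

-1101, 00-10, 001-0, 10011, 1110-

Round 0: 00010✓ 00100✓ 00110✓ 01101✓ 10011 11000✓ 11010✓ 11100✓ 11101✓ 11110✓
Round 1: -1101 00-10 001-0 11-00✓ 11-10✓ 110-0✓ 111-0✓ 1110-
Round 2: 11--0
PIs = {-1101, 00-10, 001-0, 10011, 11--0, 1110-}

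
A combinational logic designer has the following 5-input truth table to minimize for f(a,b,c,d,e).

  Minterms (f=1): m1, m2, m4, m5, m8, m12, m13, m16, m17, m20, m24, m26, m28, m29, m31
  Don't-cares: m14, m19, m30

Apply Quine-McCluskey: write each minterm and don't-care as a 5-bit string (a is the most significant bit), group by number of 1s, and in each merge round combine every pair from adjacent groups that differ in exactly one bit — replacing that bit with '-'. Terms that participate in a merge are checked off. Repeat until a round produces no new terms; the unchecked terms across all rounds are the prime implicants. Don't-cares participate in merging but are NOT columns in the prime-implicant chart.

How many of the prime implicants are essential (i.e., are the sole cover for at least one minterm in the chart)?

4

size-2^0 implicants → 00001(✓)  00010  00100(✓)  00101(✓)  01000(✓)  01100(✓)  01101(✓)  01110(✓)  10000(✓)  10001(✓)  10011(✓)  10100(✓)  11000(✓)  11010(✓)  11100(✓)  11101(✓)  11110(✓)  11111(✓)
size-2^1 implicants → -0001  -0100(✓)  -1000(✓)  -1100(✓)  -1101(✓)  -1110(✓)  0-100(✓)  0-101(✓)  00-01  0010-(✓)  01-00(✓)  011-0(✓)  0110-(✓)  1-000(✓)  1-100(✓)  10-00(✓)  100-1  1000-  11-00(✓)  11-10(✓)  110-0(✓)  111-0(✓)  111-1(✓)  1110-(✓)  1111-(✓)
size-2^2 implicants → --100  -1-00  -11-0  -110-  0-10-  1--00  11--0  111--
Unchecked terms (primes): --100, -0001, -1-00, -11-0, -110-, 0-10-, 00-01, 00010, 1--00, 100-1, 1000-, 11--0, 111--
Minterm coverage:
  m1 ⊆ -0001,00-01
  m2 ⊆ 00010 [E]
  m4 ⊆ --100,0-10-
  m5 ⊆ 0-10-,00-01
  m8 ⊆ -1-00 [E]
  m12 ⊆ --100,-1-00,-11-0,-110-,0-10-
  m13 ⊆ -110-,0-10-
  m16 ⊆ 1--00,1000-
  m17 ⊆ -0001,100-1,1000-
  m20 ⊆ --100,1--00
  m24 ⊆ -1-00,1--00,11--0
  m26 ⊆ 11--0 [E]
  m28 ⊆ --100,-1-00,-11-0,-110-,1--00,11--0,111--
  m29 ⊆ -110-,111--
  m31 ⊆ 111-- [E]
E = {-1-00, 00010, 11--0, 111--}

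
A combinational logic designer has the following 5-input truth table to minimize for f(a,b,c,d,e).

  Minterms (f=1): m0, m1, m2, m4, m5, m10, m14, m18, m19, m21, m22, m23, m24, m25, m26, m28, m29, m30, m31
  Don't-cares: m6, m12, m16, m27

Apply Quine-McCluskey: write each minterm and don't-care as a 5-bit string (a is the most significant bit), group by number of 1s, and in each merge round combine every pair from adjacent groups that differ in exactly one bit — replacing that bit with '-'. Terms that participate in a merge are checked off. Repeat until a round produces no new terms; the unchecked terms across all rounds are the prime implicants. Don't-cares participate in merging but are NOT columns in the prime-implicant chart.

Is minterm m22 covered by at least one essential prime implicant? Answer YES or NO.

Round 0: 00000✓ 00001✓ 00010✓ 00100✓ 00101✓ 00110✓ 01010✓ 01100✓ 01110✓ 10000✓ 10010✓ 10011✓ 10101✓ 10110✓ 10111✓ 11000✓ 11001✓ 11010✓ 11011✓ 11100✓ 11101✓ 11110✓ 11111✓
Round 1: -0000✓ -0010✓ -0101 -0110✓ -1010✓ -1100✓ -1110✓ 0-010✓ 0-100✓ 0-110✓ 00-00✓ 00-01✓ 00-10✓ 000-0✓ 0000-✓ 001-0✓ 0010-✓ 01-10✓ 011-0✓ 1-000✓ 1-010✓ 1-011✓ 1-101✓ 1-110✓ 1-111✓ 10-10✓ 10-11✓ 100-0✓ 1001-✓ 101-1✓ 1011-✓ 11-00✓ 11-01✓ 11-10✓ 11-11✓ 110-0✓ 110-1✓ 1100-✓ 1101-✓ 111-0✓ 111-1✓ 1110-✓ 1111-✓
Round 2: --010✓ --110✓ -0-10✓ -00-0 -1-10✓ -11-0 0--10✓ 0-1-0 00--0 00-0- 1--10✓ 1--11✓ 1-0-0 1-01-✓ 1-1-1 1-11-✓ 10-1-✓ 11--0✓ 11--1✓ 11-0-✓ 11-1-✓ 110--✓ 111--✓
Round 3: ---10 1--1- 11---
PIs = {---10, -00-0, -0101, -11-0, 0-1-0, 00--0, 00-0-, 1--1-, 1-0-0, 1-1-1, 11---}
Coverage chart:
  m0: -00-0,00--0,00-0-
  m1: 00-0- ←essential
  m2: ---10,-00-0,00--0
  m4: 0-1-0,00--0,00-0-
  m5: -0101,00-0-
  m10: ---10 ←essential
  m14: ---10,-11-0,0-1-0
  m18: ---10,-00-0,1--1-,1-0-0
  m19: 1--1- ←essential
  m21: -0101,1-1-1
  m22: ---10,1--1-
  m23: 1--1-,1-1-1
  m24: 1-0-0,11---
  m25: 11--- ←essential
  m26: ---10,1--1-,1-0-0,11---
  m28: -11-0,11---
  m29: 1-1-1,11---
  m30: ---10,-11-0,1--1-,11---
  m31: 1--1-,1-1-1,11---
Essential: ---10, 00-0-, 1--1-, 11---

YES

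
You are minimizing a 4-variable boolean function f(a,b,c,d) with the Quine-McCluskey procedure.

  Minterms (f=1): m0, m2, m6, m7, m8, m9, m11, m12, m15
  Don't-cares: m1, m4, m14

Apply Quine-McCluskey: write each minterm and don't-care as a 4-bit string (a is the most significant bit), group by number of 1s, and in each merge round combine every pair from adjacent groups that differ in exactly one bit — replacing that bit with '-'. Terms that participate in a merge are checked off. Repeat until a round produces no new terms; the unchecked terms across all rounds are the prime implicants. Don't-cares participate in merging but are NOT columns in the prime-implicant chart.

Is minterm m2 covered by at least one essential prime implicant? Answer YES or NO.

YES

Round 0: 0000✓ 0001✓ 0010✓ 0100✓ 0110✓ 0111✓ 1000✓ 1001✓ 1011✓ 1100✓ 1110✓ 1111✓
Round 1: -000✓ -001✓ -100✓ -110✓ -111✓ 0-00✓ 0-10✓ 00-0✓ 000-✓ 01-0✓ 011-✓ 1-00✓ 1-11 10-1 100-✓ 11-0✓ 111-✓
Round 2: --00 -00- -1-0 -11- 0--0
PIs = {--00, -00-, -1-0, -11-, 0--0, 1-11, 10-1}
Coverage chart:
  m0: --00,-00-,0--0
  m2: 0--0 ←essential
  m6: -1-0,-11-,0--0
  m7: -11- ←essential
  m8: --00,-00-
  m9: -00-,10-1
  m11: 1-11,10-1
  m12: --00,-1-0
  m15: -11-,1-11
Essential: -11-, 0--0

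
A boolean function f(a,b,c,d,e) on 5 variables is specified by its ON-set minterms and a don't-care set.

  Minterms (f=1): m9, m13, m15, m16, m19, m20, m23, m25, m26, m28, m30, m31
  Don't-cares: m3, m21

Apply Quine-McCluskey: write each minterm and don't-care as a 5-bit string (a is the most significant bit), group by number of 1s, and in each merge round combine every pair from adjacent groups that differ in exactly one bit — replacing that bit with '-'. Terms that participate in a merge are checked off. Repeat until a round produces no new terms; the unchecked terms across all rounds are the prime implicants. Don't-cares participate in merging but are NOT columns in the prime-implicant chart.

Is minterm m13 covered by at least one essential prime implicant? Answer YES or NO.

NO

size-2^0 implicants → 00011(✓)  01001(✓)  01101(✓)  01111(✓)  10000(✓)  10011(✓)  10100(✓)  10101(✓)  10111(✓)  11001(✓)  11010(✓)  11100(✓)  11110(✓)  11111(✓)
size-2^1 implicants → -0011  -1001  -1111  01-01  011-1  1-100  1-111  10-00  10-11  101-1  1010-  11-10  111-0  1111-
Unchecked terms (primes): -0011, -1001, -1111, 01-01, 011-1, 1-100, 1-111, 10-00, 10-11, 101-1, 1010-, 11-10, 111-0, 1111-
Minterm coverage:
  m9 ⊆ -1001,01-01
  m13 ⊆ 01-01,011-1
  m15 ⊆ -1111,011-1
  m16 ⊆ 10-00 [E]
  m19 ⊆ -0011,10-11
  m20 ⊆ 1-100,10-00,1010-
  m23 ⊆ 1-111,10-11,101-1
  m25 ⊆ -1001 [E]
  m26 ⊆ 11-10 [E]
  m28 ⊆ 1-100,111-0
  m30 ⊆ 11-10,111-0,1111-
  m31 ⊆ -1111,1-111,1111-
E = {-1001, 10-00, 11-10}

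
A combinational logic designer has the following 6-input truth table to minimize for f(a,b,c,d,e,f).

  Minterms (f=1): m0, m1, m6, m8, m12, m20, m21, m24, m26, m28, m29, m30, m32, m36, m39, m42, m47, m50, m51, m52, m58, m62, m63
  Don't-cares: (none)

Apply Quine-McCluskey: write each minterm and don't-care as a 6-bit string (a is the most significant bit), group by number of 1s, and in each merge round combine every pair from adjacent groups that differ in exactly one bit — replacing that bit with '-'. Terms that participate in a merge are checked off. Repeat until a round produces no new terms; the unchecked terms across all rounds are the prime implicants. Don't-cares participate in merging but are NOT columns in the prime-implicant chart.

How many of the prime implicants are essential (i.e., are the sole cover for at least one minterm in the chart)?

Round 0: 000000✓ 000001✓ 000110 001000✓ 001100✓ 010100✓ 010101✓ 011000✓ 011010✓ 011100✓ 011101✓ 011110✓ 100000✓ 100100✓ 100111✓ 101010✓ 101111✓ 110010✓ 110011✓ 110100✓ 111010✓ 111110✓ 111111✓
Round 1: -00000 -10100 -11010✓ -11110✓ 0-1000✓ 0-1100✓ 00-000 00000- 001-00✓ 01-100✓ 01-101✓ 01010-✓ 011-00✓ 011-10✓ 0110-0✓ 0111-0✓ 01110-✓ 1-0100 1-1010 1-1111 10-111 100-00 11-010 11001- 111-10✓ 11111-
Round 2: -11-10 0-1-00 01-10- 011--0
PIs = {-00000, -10100, -11-10, 0-1-00, 00-000, 00000-, 000110, 01-10-, 011--0, 1-0100, 1-1010, 1-1111, 10-111, 100-00, 11-010, 11001-, 11111-}
Coverage chart:
  m0: -00000,00-000,00000-
  m1: 00000- ←essential
  m6: 000110 ←essential
  m8: 0-1-00,00-000
  m12: 0-1-00 ←essential
  m20: -10100,01-10-
  m21: 01-10- ←essential
  m24: 0-1-00,011--0
  m26: -11-10,011--0
  m28: 0-1-00,01-10-,011--0
  m29: 01-10- ←essential
  m30: -11-10,011--0
  m32: -00000,100-00
  m36: 1-0100,100-00
  m39: 10-111 ←essential
  m42: 1-1010 ←essential
  m47: 1-1111,10-111
  m50: 11-010,11001-
  m51: 11001- ←essential
  m52: -10100,1-0100
  m58: -11-10,1-1010,11-010
  m62: -11-10,11111-
  m63: 1-1111,11111-
Essential: 0-1-00, 00000-, 000110, 01-10-, 1-1010, 10-111, 11001-

7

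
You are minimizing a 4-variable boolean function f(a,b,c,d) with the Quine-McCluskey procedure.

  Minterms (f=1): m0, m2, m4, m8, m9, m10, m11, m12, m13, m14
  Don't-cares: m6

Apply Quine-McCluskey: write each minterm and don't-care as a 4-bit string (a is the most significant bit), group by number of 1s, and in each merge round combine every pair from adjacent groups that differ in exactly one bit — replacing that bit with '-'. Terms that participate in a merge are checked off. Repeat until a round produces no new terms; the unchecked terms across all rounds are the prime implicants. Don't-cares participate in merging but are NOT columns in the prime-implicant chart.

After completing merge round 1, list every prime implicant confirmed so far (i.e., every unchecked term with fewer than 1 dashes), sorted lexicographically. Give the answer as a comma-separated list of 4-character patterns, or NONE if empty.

size-2^0 implicants → 0000(✓)  0010(✓)  0100(✓)  0110(✓)  1000(✓)  1001(✓)  1010(✓)  1011(✓)  1100(✓)  1101(✓)  1110(✓)
size-2^1 implicants → -000(✓)  -010(✓)  -100(✓)  -110(✓)  0-00(✓)  0-10(✓)  00-0(✓)  01-0(✓)  1-00(✓)  1-01(✓)  1-10(✓)  10-0(✓)  10-1(✓)  100-(✓)  101-(✓)  11-0(✓)  110-(✓)
size-2^2 implicants → --00(✓)  --10(✓)  -0-0(✓)  -1-0(✓)  0--0(✓)  1--0(✓)  1-0-  10--
size-2^3 implicants → ---0
Unchecked terms (primes): ---0, 1-0-, 10--

NONE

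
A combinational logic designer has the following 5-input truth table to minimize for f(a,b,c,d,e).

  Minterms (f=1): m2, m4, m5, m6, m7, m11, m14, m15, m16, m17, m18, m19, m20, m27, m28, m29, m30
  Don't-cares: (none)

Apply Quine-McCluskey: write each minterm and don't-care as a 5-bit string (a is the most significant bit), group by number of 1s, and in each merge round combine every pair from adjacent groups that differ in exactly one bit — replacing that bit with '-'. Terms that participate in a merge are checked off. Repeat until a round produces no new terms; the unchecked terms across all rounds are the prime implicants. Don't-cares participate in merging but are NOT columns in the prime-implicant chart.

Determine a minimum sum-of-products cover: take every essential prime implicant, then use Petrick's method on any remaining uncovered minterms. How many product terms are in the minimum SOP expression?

Round 0: 00010✓ 00100✓ 00101✓ 00110✓ 00111✓ 01011✓ 01110✓ 01111✓ 10000✓ 10001✓ 10010✓ 10011✓ 10100✓ 11011✓ 11100✓ 11101✓ 11110✓
Round 1: -0010 -0100 -1011 -1110 0-110✓ 0-111✓ 00-10 001-0✓ 001-1✓ 0010-✓ 0011-✓ 01-11 0111-✓ 1-011 1-100 10-00 100-0✓ 100-1✓ 1000-✓ 1001-✓ 111-0 1110-
Round 2: 0-11- 001-- 100--
PIs = {-0010, -0100, -1011, -1110, 0-11-, 00-10, 001--, 01-11, 1-011, 1-100, 10-00, 100--, 111-0, 1110-}
Coverage chart:
  m2: -0010,00-10
  m4: -0100,001--
  m5: 001-- ←essential
  m6: 0-11-,00-10,001--
  m7: 0-11-,001--
  m11: -1011,01-11
  m14: -1110,0-11-
  m15: 0-11-,01-11
  m16: 10-00,100--
  m17: 100-- ←essential
  m18: -0010,100--
  m19: 1-011,100--
  m20: -0100,1-100,10-00
  m27: -1011,1-011
  m28: 1-100,111-0,1110-
  m29: 1110- ←essential
  m30: -1110,111-0
Essential: 001--, 100--, 1110-
Petrick residual → -0010, -0100, -1011, -1110, 0-11-
Min cover (8 terms): b'c'de' + b'cd'e' + bc'de + bcde' + a'cd + a'b'c + ab'c' + abcd'

8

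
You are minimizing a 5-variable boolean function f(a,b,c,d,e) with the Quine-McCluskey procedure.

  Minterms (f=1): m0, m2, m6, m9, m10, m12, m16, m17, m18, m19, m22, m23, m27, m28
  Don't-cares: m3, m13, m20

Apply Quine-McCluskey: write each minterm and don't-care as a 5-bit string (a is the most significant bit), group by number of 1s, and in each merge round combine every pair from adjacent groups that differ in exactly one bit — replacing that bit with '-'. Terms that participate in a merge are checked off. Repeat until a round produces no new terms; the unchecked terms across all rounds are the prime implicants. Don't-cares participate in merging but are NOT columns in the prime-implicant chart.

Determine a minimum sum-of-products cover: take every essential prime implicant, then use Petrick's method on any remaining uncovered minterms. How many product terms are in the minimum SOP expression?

Round 0: 00000✓ 00010✓ 00011✓ 00110✓ 01001✓ 01010✓ 01100✓ 01101✓ 10000✓ 10001✓ 10010✓ 10011✓ 10100✓ 10110✓ 10111✓ 11011✓ 11100✓
Round 1: -0000✓ -0010✓ -0011✓ -0110✓ -1100 0-010 00-10✓ 000-0✓ 0001-✓ 01-01 0110- 1-011 1-100 10-00✓ 10-10✓ 10-11✓ 100-0✓ 100-1✓ 1000-✓ 1001-✓ 101-0✓ 1011-✓
Round 2: -0-10 -00-0 -001- 10--0 10-1- 100--
PIs = {-0-10, -00-0, -001-, -1100, 0-010, 01-01, 0110-, 1-011, 1-100, 10--0, 10-1-, 100--}
Coverage chart:
  m0: -00-0 ←essential
  m2: -0-10,-00-0,-001-,0-010
  m6: -0-10 ←essential
  m9: 01-01 ←essential
  m10: 0-010 ←essential
  m12: -1100,0110-
  m16: -00-0,10--0,100--
  m17: 100-- ←essential
  m18: -0-10,-00-0,-001-,10--0,10-1-,100--
  m19: -001-,1-011,10-1-,100--
  m22: -0-10,10--0,10-1-
  m23: 10-1- ←essential
  m27: 1-011 ←essential
  m28: -1100,1-100
Essential: -0-10, -00-0, 0-010, 01-01, 1-011, 10-1-, 100--
Petrick residual → -1100
Min cover (8 terms): b'de' + b'c'e' + bcd'e' + a'c'de' + a'bd'e + ac'de + ab'd + ab'c'

8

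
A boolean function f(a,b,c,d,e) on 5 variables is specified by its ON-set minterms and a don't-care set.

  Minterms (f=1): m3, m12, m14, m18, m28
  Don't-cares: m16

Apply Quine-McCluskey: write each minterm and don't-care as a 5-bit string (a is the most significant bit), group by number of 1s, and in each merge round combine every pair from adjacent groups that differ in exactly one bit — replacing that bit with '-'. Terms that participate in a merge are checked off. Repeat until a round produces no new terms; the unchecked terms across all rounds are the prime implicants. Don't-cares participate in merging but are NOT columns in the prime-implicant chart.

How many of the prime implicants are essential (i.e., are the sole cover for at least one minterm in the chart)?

Round 0: 00011 01100✓ 01110✓ 10000✓ 10010✓ 11100✓
Round 1: -1100 011-0 100-0
PIs = {-1100, 00011, 011-0, 100-0}
Coverage chart:
  m3: 00011 ←essential
  m12: -1100,011-0
  m14: 011-0 ←essential
  m18: 100-0 ←essential
  m28: -1100 ←essential
Essential: -1100, 00011, 011-0, 100-0

4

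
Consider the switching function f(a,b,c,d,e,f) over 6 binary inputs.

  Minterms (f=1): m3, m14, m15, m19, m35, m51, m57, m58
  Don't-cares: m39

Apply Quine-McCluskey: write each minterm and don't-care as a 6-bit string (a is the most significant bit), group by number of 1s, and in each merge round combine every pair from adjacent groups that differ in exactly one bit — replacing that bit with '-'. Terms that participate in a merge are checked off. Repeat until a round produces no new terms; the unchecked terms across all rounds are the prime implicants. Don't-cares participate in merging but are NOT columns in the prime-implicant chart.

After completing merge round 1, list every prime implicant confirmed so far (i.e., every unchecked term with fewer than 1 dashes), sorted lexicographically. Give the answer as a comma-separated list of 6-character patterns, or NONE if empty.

111001, 111010

[col 0] 000011*, 001110*, 001111*, 010011*, 100011*, 100111*, 110011*, 111001, 111010
[col 1] -00011*, -10011*, 0-0011*, 00111-, 1-0011*, 100-11
[col 2] --0011
Prime implicants: --0011, 00111-, 100-11, 111001, 111010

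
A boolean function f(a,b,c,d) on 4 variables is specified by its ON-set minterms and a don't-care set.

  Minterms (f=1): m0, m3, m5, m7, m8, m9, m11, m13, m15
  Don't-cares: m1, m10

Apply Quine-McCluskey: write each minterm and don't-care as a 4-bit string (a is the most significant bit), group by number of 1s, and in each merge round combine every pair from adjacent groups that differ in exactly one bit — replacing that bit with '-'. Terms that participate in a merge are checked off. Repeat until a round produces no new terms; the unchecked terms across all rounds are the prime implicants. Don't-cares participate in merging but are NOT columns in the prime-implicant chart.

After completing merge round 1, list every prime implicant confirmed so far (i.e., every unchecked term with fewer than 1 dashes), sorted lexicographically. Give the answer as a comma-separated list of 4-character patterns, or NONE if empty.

NONE

[col 0] 0000*, 0001*, 0011*, 0101*, 0111*, 1000*, 1001*, 1010*, 1011*, 1101*, 1111*
[col 1] -000*, -001*, -011*, -101*, -111*, 0-01*, 0-11*, 00-1*, 000-*, 01-1*, 1-01*, 1-11*, 10-0*, 10-1*, 100-*, 101-*, 11-1*
[col 2] --01*, --11*, -0-1*, -00-, -1-1*, 0--1*, 1--1*, 10--
[col 3] ---1
Prime implicants: ---1, -00-, 10--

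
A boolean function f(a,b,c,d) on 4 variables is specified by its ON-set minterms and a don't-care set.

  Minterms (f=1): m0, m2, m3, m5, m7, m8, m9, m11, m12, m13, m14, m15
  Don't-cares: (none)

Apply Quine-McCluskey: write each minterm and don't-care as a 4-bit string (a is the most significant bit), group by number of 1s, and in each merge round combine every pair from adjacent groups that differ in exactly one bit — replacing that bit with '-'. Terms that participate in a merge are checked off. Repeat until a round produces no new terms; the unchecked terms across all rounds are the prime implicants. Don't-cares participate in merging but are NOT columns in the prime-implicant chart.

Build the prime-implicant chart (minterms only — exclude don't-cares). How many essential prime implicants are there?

Round 0: 0000✓ 0010✓ 0011✓ 0101✓ 0111✓ 1000✓ 1001✓ 1011✓ 1100✓ 1101✓ 1110✓ 1111✓
Round 1: -000 -011✓ -101✓ -111✓ 0-11✓ 00-0 001- 01-1✓ 1-00✓ 1-01✓ 1-11✓ 10-1✓ 100-✓ 11-0✓ 11-1✓ 110-✓ 111-✓
Round 2: --11 -1-1 1--1 1-0- 11--
PIs = {--11, -000, -1-1, 00-0, 001-, 1--1, 1-0-, 11--}
Coverage chart:
  m0: -000,00-0
  m2: 00-0,001-
  m3: --11,001-
  m5: -1-1 ←essential
  m7: --11,-1-1
  m8: -000,1-0-
  m9: 1--1,1-0-
  m11: --11,1--1
  m12: 1-0-,11--
  m13: -1-1,1--1,1-0-,11--
  m14: 11-- ←essential
  m15: --11,-1-1,1--1,11--
Essential: -1-1, 11--

2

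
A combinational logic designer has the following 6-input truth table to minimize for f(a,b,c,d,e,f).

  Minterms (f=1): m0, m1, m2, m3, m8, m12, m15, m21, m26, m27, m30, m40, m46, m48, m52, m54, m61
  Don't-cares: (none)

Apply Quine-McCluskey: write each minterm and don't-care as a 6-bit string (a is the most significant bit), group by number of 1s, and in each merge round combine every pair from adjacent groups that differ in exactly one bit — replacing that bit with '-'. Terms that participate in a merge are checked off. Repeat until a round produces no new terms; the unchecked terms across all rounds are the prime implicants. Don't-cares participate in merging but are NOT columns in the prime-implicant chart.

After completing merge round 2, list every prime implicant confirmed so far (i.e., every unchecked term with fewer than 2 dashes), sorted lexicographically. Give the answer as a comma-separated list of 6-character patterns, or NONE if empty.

-01000, 00-000, 001-00, 001111, 010101, 011-10, 01101-, 101110, 110-00, 1101-0, 111101

[col 0] 000000*, 000001*, 000010*, 000011*, 001000*, 001100*, 001111, 010101, 011010*, 011011*, 011110*, 101000*, 101110, 110000*, 110100*, 110110*, 111101
[col 1] -01000, 00-000, 0000-0*, 0000-1*, 00000-*, 00001-*, 001-00, 011-10, 01101-, 110-00, 1101-0
[col 2] 0000--
Prime implicants: -01000, 00-000, 0000--, 001-00, 001111, 010101, 011-10, 01101-, 101110, 110-00, 1101-0, 111101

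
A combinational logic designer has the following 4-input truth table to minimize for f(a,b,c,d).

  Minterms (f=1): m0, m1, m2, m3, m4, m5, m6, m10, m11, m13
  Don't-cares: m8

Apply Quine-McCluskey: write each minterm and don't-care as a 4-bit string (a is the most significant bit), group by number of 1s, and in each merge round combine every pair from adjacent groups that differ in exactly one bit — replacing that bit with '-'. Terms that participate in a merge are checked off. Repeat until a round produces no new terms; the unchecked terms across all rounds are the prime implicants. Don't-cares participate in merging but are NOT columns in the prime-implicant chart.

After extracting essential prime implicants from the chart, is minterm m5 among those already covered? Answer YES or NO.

size-2^0 implicants → 0000(✓)  0001(✓)  0010(✓)  0011(✓)  0100(✓)  0101(✓)  0110(✓)  1000(✓)  1010(✓)  1011(✓)  1101(✓)
size-2^1 implicants → -000(✓)  -010(✓)  -011(✓)  -101  0-00(✓)  0-01(✓)  0-10(✓)  00-0(✓)  00-1(✓)  000-(✓)  001-(✓)  01-0(✓)  010-(✓)  10-0(✓)  101-(✓)
size-2^2 implicants → -0-0  -01-  0--0  0-0-  00--
Unchecked terms (primes): -0-0, -01-, -101, 0--0, 0-0-, 00--
Minterm coverage:
  m0 ⊆ -0-0,0--0,0-0-,00--
  m1 ⊆ 0-0-,00--
  m2 ⊆ -0-0,-01-,0--0,00--
  m3 ⊆ -01-,00--
  m4 ⊆ 0--0,0-0-
  m5 ⊆ -101,0-0-
  m6 ⊆ 0--0 [E]
  m10 ⊆ -0-0,-01-
  m11 ⊆ -01- [E]
  m13 ⊆ -101 [E]
E = {-01-, -101, 0--0}

YES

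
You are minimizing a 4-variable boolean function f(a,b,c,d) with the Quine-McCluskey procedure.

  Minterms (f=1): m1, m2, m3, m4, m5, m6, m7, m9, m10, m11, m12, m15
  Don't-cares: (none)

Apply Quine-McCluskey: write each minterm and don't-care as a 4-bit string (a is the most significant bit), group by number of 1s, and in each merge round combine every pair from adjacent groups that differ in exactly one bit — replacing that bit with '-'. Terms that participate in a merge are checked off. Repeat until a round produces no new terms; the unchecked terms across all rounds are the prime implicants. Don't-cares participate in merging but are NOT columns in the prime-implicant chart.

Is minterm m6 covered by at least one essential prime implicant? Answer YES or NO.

size-2^0 implicants → 0001(✓)  0010(✓)  0011(✓)  0100(✓)  0101(✓)  0110(✓)  0111(✓)  1001(✓)  1010(✓)  1011(✓)  1100(✓)  1111(✓)
size-2^1 implicants → -001(✓)  -010(✓)  -011(✓)  -100  -111(✓)  0-01(✓)  0-10(✓)  0-11(✓)  00-1(✓)  001-(✓)  01-0(✓)  01-1(✓)  010-(✓)  011-(✓)  1-11(✓)  10-1(✓)  101-(✓)
size-2^2 implicants → --11  -0-1  -01-  0--1  0-1-  01--
Unchecked terms (primes): --11, -0-1, -01-, -100, 0--1, 0-1-, 01--
Minterm coverage:
  m1 ⊆ -0-1,0--1
  m2 ⊆ -01-,0-1-
  m3 ⊆ --11,-0-1,-01-,0--1,0-1-
  m4 ⊆ -100,01--
  m5 ⊆ 0--1,01--
  m6 ⊆ 0-1-,01--
  m7 ⊆ --11,0--1,0-1-,01--
  m9 ⊆ -0-1 [E]
  m10 ⊆ -01- [E]
  m11 ⊆ --11,-0-1,-01-
  m12 ⊆ -100 [E]
  m15 ⊆ --11 [E]
E = {--11, -0-1, -01-, -100}

NO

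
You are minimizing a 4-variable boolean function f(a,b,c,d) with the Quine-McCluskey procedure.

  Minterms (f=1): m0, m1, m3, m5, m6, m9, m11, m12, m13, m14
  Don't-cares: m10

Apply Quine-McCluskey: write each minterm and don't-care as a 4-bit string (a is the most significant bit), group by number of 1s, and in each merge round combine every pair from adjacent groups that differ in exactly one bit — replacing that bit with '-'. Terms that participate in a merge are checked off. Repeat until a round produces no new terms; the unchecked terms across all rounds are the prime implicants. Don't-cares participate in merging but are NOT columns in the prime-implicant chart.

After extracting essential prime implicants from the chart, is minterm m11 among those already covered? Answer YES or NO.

Round 0: 0000✓ 0001✓ 0011✓ 0101✓ 0110✓ 1001✓ 1010✓ 1011✓ 1100✓ 1101✓ 1110✓
Round 1: -001✓ -011✓ -101✓ -110 0-01✓ 00-1✓ 000- 1-01✓ 1-10 10-1✓ 101- 11-0 110-
Round 2: --01 -0-1
PIs = {--01, -0-1, -110, 000-, 1-10, 101-, 11-0, 110-}
Coverage chart:
  m0: 000- ←essential
  m1: --01,-0-1,000-
  m3: -0-1 ←essential
  m5: --01 ←essential
  m6: -110 ←essential
  m9: --01,-0-1
  m11: -0-1,101-
  m12: 11-0,110-
  m13: --01,110-
  m14: -110,1-10,11-0
Essential: --01, -0-1, -110, 000-

YES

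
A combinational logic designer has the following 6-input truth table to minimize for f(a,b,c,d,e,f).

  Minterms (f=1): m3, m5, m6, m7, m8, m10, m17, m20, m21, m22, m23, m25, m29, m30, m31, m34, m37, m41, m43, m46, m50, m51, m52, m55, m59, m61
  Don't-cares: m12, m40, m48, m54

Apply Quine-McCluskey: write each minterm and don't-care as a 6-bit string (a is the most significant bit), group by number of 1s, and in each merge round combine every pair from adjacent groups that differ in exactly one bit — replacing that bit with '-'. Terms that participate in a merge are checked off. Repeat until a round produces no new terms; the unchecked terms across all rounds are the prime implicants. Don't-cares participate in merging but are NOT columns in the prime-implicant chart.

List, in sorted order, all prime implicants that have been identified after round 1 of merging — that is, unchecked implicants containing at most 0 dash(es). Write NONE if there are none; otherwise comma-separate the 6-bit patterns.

[col 0] 000011*, 000101*, 000110*, 000111*, 001000*, 001010*, 001100*, 010001*, 010100*, 010101*, 010110*, 010111*, 011001*, 011101*, 011110*, 011111*, 100010*, 100101*, 101000*, 101001*, 101011*, 101110, 110000*, 110010*, 110011*, 110100*, 110110*, 110111*, 111011*, 111101*
[col 1] -00101, -01000, -10100*, -10110*, -10111*, -11101, 0-0101*, 0-0110*, 0-0111*, 000-11, 0001-1*, 00011-*, 001-00, 0010-0, 01-001*, 01-101*, 01-110*, 01-111*, 010-01*, 0101-0*, 0101-1*, 01010-*, 01011-*, 011-01*, 0111-1*, 01111-*, 1-0010, 1-1011, 1010-1, 10100-, 11-011, 110-00*, 110-10*, 110-11*, 1100-0*, 11001-*, 1101-0*, 11011-*
[col 2] -101-0, -1011-, 0-01-1, 0-011-, 01--01, 01-1-1, 01-11-, 0101--, 110--0, 110-1-
Prime implicants: -00101, -01000, -101-0, -1011-, -11101, 0-01-1, 0-011-, 000-11, 001-00, 0010-0, 01--01, 01-1-1, 01-11-, 0101--, 1-0010, 1-1011, 1010-1, 10100-, 101110, 11-011, 110--0, 110-1-

101110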